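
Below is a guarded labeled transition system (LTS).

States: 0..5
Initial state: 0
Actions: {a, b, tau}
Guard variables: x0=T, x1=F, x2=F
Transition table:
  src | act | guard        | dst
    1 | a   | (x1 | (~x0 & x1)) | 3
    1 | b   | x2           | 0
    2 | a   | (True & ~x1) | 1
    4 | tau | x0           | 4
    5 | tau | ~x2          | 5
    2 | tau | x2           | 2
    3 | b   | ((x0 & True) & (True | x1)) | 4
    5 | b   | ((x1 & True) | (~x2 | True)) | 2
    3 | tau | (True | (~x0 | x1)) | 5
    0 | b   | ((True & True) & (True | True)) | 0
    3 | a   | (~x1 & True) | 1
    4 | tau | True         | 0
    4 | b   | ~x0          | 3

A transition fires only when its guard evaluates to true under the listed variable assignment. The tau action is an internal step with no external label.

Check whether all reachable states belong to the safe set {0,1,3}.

Answer: INVARIANT HOLDS

Working:
Allowed set {0,1,3}
Reachable = {0}
  0: ok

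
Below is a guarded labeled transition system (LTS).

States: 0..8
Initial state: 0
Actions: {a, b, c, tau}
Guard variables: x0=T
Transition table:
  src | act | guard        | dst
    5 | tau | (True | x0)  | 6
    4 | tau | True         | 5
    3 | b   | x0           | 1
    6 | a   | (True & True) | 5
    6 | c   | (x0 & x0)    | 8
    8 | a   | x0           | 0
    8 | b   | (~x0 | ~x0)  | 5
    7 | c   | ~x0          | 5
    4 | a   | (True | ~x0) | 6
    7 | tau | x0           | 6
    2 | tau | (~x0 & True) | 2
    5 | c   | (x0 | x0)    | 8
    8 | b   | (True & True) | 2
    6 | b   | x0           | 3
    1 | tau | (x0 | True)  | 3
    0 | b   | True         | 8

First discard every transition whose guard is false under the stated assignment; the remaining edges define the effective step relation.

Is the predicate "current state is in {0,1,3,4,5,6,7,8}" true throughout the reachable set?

Inv-set: {0,1,3,4,5,6,7,8}
R = {0,2,8}
  0: ✓
  2: outside
  8: ✓
reach 2 via b·b — violates

Answer: INVARIANT VIOLATED at state 2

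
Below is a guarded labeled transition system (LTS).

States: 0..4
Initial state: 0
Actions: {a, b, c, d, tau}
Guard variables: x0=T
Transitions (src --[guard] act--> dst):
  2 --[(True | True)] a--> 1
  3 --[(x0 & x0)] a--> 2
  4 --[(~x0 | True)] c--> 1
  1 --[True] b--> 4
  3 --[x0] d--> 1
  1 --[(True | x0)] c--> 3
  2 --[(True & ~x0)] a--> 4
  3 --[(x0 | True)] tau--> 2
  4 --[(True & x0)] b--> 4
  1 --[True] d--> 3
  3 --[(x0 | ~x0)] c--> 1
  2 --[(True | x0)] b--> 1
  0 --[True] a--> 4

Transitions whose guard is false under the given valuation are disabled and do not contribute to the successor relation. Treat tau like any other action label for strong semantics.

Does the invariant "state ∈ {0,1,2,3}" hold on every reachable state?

Safe = {0,1,2,3}
R = {0,1,2,3,4}
  0: safe
  1: safe
  2: safe
  3: safe
  4: ✗ unsafe
witness against invariant: a → 4

Answer: INVARIANT VIOLATED at state 4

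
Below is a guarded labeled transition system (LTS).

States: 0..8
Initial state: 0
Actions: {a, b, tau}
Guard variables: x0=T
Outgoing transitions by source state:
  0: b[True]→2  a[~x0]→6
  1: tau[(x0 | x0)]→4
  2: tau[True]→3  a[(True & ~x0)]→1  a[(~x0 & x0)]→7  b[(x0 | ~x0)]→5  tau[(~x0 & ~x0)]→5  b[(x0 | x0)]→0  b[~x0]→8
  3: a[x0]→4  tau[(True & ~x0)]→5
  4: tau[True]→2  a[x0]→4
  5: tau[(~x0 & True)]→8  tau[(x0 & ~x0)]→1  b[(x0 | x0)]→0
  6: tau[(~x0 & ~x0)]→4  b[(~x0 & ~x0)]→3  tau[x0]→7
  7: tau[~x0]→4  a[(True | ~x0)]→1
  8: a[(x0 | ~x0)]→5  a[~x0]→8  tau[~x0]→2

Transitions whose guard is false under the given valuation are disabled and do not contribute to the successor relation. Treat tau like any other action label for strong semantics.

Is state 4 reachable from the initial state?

Answer: REACHABLE

Trace:
Guard filter leaves 12 enabled edge(s).
depth 0: {0}
depth 1: {2}  total {0,2}
depth 2: {3,5}  total {0,2,3,5}
depth 3: {4}  total {0,2,3,4,5}
R = {0,2,3,4,5}
witness 4: b·tau·a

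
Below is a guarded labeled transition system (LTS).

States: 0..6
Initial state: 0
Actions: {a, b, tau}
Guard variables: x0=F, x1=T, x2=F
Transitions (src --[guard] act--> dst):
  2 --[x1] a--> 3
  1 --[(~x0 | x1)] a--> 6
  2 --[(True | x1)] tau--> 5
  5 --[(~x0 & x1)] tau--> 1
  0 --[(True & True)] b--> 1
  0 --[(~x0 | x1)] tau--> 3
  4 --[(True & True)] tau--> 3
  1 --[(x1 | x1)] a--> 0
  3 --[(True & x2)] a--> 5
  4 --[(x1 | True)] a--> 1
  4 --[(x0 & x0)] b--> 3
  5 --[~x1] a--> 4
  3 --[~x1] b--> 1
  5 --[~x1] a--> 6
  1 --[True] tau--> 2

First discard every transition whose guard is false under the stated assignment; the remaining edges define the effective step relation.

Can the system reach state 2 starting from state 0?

Answer: REACHABLE

Working:
Guard filter leaves 10 enabled edge(s).
L0 = {0}
L1 = {1,3}  cumulative {0,1,3}
L2 = {2,6}  cumulative {0,1,2,3,6}
L3 = {5}  cumulative {0,1,2,3,5,6}
Reach set: {0,1,2,3,5,6}
witness 2: b·tau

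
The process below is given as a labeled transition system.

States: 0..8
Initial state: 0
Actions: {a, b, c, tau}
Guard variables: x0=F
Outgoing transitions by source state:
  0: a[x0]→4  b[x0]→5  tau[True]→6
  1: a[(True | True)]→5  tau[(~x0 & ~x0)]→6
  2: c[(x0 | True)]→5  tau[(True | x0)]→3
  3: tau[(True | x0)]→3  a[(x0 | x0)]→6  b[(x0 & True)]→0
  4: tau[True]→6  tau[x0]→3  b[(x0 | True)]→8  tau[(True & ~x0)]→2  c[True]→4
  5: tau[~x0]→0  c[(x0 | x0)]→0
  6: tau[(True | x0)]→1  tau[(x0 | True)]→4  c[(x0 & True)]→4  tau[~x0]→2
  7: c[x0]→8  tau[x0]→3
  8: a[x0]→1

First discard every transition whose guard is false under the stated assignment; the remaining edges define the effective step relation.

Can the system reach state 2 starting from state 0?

Answer: REACHABLE

Analysis:
After dropping false guards: 14 live edges.
Layer 0: {0}
Layer 1: {6}  now seen {0,6}
Layer 2: {1,2,4}  now seen {0,1,2,4,6}
Layer 3: {3,5,8}  now seen {0,1,2,3,4,5,6,8}
Reach set: {0,1,2,3,4,5,6,8}
trace reaching 2: tau·tau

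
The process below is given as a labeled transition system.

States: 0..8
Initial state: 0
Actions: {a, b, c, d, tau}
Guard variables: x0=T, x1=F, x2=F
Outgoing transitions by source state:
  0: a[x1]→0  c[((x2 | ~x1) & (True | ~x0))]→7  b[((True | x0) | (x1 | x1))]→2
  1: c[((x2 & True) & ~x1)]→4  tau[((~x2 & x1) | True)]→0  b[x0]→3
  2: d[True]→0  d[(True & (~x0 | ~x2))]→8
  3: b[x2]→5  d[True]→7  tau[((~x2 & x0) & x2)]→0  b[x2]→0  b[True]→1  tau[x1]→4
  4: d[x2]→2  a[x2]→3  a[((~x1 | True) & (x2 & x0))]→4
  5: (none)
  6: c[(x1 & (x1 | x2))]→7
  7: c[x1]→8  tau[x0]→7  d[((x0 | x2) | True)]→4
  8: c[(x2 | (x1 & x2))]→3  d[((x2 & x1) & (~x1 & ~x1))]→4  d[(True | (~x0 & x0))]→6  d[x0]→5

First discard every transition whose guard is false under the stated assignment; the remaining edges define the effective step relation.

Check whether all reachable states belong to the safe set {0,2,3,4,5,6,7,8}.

Answer: INVARIANT HOLDS

Analysis:
Inv-set: {0,2,3,4,5,6,7,8}
R = {0,2,4,5,6,7,8}
  0: ok
  2: ok
  4: ok
  5: ok
  6: ok
  7: ok
  8: ok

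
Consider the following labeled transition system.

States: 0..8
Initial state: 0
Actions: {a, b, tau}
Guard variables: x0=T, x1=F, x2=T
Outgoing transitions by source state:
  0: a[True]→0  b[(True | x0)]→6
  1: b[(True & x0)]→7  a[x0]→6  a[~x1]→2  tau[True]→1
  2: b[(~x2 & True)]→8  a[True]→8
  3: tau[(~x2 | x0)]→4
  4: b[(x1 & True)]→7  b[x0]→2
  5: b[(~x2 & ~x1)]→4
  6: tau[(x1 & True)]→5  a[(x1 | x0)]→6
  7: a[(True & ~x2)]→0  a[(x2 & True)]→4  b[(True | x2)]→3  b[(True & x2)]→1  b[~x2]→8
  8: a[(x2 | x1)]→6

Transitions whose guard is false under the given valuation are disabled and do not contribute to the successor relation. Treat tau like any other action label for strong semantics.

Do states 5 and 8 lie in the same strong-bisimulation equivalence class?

Answer: NOT BISIMILAR

Working:
Compute ~ classes (split until stable):
  π0 = {{0,1,2,3,4,5,6,7,8}}
  π1 = {{0,7},{1},{2,6,8},{3},{4},{5}}
  π2 = {{0},{1},{2,6,8},{3},{4},{5},{7}}
7 equivalence class(es) (converged in 3)
5∈{5}, 8∈{2,6,8}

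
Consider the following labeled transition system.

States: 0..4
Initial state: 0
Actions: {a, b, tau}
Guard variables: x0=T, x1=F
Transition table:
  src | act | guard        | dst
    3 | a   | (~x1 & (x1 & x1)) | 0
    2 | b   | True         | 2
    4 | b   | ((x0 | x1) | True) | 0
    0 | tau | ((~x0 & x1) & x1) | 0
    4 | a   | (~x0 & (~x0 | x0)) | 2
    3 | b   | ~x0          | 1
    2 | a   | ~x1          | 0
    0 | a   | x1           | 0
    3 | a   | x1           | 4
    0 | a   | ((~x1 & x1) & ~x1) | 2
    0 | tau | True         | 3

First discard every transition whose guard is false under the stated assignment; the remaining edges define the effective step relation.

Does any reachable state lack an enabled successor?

Answer: DEADLOCK at state 3

Analysis:
R = {0,3}
  0: tau→3  [deg 1]
  3: ∅  [deadlock]
witness 3: tau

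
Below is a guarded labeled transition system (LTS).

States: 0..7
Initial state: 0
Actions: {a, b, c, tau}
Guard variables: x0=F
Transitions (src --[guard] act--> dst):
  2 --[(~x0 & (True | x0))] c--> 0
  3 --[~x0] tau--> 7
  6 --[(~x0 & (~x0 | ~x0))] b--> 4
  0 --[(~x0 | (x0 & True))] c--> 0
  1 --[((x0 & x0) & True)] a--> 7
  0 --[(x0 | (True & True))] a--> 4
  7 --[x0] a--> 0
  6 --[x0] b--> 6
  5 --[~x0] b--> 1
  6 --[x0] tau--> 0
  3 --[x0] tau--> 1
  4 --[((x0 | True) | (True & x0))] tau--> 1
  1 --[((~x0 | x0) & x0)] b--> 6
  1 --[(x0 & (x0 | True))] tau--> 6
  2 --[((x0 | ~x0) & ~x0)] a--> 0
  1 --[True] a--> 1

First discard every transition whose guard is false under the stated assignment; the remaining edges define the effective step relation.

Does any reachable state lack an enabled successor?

R = {0,1,4}
  0: a→4  c→0  [2 out]
  1: a→1  [1 out]
  4: tau→1  [1 out]

Answer: DEADLOCK-FREE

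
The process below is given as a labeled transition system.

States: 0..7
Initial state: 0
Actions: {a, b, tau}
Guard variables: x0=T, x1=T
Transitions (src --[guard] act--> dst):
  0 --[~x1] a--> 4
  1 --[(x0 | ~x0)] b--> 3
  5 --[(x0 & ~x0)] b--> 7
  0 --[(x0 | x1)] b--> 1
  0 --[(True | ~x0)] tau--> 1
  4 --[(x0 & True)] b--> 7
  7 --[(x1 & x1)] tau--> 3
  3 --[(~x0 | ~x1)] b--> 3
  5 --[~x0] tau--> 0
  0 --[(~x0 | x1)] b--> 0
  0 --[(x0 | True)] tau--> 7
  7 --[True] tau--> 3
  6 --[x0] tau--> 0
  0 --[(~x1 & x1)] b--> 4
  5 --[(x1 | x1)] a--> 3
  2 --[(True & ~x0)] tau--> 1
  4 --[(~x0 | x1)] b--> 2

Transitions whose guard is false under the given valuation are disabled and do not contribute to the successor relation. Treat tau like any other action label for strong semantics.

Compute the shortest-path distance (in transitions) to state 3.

Answer: 2

Trace:
Breadth-first toward 3:
  Layer 0: {0}
  Layer 1: {1,7}
  Layer 2: {3}
depth(3)=2, e.g. b·b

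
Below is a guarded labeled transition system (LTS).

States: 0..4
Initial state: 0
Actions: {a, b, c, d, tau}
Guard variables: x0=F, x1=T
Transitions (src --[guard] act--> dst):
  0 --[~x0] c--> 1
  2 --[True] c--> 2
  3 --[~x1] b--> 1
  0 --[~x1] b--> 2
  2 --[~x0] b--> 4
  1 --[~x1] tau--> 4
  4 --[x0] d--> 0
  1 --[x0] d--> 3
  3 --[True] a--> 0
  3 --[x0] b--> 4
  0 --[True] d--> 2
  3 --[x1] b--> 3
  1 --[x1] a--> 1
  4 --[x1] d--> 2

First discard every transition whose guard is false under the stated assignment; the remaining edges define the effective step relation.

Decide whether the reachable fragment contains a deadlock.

Reachable = {0,1,2,4}
  0: c→1  d→2  [2 out]
  1: a→1  [1 out]
  2: b→4  c→2  [2 out]
  4: d→2  [1 out]

Answer: DEADLOCK-FREE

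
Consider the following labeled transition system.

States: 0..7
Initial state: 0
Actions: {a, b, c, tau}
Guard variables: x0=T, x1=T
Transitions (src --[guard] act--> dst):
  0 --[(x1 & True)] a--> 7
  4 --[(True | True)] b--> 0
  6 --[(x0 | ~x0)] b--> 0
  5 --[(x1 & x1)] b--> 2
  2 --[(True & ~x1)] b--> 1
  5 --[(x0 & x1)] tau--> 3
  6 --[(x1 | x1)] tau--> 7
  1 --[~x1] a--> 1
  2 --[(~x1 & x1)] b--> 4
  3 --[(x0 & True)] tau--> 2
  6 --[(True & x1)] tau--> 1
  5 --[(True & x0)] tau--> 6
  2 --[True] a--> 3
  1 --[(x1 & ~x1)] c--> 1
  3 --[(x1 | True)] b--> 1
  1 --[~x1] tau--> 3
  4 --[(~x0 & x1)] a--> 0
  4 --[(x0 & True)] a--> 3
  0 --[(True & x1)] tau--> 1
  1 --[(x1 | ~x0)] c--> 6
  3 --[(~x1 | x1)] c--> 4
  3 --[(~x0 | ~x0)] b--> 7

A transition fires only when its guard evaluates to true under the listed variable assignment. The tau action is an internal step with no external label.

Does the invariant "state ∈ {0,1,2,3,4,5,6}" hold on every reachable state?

Answer: INVARIANT VIOLATED at state 7

Trace:
Allowed set {0,1,2,3,4,5,6}
Reachable = {0,1,6,7}
  0: ok
  1: ok
  6: ok
  7: VIOLATES
witness against invariant: a → 7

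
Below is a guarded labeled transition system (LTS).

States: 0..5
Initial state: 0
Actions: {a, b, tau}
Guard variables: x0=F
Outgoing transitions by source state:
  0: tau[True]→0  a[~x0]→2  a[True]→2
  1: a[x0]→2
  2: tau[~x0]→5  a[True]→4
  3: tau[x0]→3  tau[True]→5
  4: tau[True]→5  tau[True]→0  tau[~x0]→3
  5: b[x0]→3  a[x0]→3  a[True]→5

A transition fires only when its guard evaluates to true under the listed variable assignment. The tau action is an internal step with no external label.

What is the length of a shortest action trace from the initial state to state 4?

Answer: 2

Trace:
BFS to 4:
  depth 0: {0}
  depth 1: {2}
  depth 2: {4,5}
depth(4)=2, e.g. a·a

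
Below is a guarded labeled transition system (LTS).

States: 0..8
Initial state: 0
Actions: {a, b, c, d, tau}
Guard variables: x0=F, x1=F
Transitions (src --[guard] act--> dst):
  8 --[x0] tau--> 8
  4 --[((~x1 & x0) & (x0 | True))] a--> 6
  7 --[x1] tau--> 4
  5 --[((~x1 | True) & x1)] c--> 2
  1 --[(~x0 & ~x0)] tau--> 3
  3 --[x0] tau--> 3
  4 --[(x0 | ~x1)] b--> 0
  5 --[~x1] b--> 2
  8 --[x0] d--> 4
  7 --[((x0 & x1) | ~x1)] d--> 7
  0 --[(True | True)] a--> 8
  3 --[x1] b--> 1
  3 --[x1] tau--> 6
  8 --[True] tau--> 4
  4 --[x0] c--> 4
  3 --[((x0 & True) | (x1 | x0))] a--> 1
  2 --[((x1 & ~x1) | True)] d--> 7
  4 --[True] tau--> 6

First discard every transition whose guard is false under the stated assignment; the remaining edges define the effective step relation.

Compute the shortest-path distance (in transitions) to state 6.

Answer: 3

Trace:
BFS to 6:
  L0 = {0}
  L1 = {8}
  L2 = {4}
  L3 = {6}
depth(6)=3, e.g. a·tau·tau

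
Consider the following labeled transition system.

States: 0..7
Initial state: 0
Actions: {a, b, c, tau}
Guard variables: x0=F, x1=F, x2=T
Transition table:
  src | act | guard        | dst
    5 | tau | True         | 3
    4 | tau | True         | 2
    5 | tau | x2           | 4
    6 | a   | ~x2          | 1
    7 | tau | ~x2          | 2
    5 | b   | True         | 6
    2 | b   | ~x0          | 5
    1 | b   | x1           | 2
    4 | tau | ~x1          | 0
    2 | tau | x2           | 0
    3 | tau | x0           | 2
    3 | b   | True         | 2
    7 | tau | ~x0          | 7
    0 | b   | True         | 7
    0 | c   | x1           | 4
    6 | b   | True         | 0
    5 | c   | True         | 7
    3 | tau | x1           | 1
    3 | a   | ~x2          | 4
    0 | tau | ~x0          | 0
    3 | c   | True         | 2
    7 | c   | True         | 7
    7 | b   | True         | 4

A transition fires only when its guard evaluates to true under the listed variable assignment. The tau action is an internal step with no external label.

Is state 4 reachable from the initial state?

After dropping false guards: 16 live edges.
Layer 0: {0}
Layer 1: {7}  total {0,7}
Layer 2: {4}  total {0,4,7}
Layer 3: {2}  total {0,2,4,7}
Layer 4: {5}  total {0,2,4,5,7}
Layer 5: {3,6}  total {0,2,3,4,5,6,7}
Reach set: {0,2,3,4,5,6,7}
Path to 4: b·b

Answer: REACHABLE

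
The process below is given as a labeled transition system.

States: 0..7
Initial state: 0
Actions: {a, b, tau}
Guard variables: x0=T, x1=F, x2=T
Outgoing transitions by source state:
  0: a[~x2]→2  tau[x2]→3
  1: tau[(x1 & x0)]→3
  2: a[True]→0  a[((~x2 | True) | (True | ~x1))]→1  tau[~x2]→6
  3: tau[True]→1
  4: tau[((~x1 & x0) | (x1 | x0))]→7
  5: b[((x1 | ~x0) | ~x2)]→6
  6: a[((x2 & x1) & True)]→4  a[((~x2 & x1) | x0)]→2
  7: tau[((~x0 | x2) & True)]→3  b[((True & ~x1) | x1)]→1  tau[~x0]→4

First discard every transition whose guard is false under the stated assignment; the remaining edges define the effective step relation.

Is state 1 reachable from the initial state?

Guard filter leaves 8 enabled edge(s).
depth 0: {0}
depth 1: {3}  now seen {0,3}
depth 2: {1}  now seen {0,1,3}
R = {0,1,3}
trace reaching 1: tau·tau

Answer: REACHABLE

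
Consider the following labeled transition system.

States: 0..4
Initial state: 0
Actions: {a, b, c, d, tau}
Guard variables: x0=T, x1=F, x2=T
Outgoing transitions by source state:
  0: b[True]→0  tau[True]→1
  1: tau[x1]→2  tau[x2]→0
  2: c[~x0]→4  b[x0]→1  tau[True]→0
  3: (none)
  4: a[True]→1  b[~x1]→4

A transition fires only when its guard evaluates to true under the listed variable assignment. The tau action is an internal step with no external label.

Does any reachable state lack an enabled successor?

Reachable = {0,1}
  0: b→0  tau→1  [2 out]
  1: tau→0  [1 out]

Answer: DEADLOCK-FREE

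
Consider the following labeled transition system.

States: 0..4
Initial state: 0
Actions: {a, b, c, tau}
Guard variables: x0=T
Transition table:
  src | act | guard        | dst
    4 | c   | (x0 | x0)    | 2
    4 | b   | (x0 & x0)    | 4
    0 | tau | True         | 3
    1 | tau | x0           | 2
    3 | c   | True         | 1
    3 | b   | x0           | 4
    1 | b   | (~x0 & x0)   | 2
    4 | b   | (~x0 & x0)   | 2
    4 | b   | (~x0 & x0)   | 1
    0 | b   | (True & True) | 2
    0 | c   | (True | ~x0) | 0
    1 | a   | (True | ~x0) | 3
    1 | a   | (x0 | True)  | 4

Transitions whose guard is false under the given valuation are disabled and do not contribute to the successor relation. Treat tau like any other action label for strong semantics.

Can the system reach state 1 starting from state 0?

After dropping false guards: 10 live edges.
Layer 0: {0}
Layer 1: {2,3}  cumulative {0,2,3}
Layer 2: {1,4}  cumulative {0,1,2,3,4}
R = {0,1,2,3,4}
trace reaching 1: tau·c

Answer: REACHABLE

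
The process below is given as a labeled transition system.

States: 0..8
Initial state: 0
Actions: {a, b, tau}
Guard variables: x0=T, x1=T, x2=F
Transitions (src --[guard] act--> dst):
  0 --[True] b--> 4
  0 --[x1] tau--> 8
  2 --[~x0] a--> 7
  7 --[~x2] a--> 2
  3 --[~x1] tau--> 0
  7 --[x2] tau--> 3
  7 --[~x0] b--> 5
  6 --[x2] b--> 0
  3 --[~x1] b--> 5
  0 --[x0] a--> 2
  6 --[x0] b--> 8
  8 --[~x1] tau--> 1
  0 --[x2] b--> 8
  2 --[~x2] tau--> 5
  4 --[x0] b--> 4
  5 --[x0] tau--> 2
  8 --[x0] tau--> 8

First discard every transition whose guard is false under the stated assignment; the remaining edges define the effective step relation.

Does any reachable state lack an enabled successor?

Answer: DEADLOCK-FREE

Analysis:
Reach set: {0,2,4,5,8}
  0: a→2  b→4  tau→8  [3 exit(s)]
  2: tau→5  [1 exit(s)]
  4: b→4  [1 exit(s)]
  5: tau→2  [1 exit(s)]
  8: tau→8  [1 exit(s)]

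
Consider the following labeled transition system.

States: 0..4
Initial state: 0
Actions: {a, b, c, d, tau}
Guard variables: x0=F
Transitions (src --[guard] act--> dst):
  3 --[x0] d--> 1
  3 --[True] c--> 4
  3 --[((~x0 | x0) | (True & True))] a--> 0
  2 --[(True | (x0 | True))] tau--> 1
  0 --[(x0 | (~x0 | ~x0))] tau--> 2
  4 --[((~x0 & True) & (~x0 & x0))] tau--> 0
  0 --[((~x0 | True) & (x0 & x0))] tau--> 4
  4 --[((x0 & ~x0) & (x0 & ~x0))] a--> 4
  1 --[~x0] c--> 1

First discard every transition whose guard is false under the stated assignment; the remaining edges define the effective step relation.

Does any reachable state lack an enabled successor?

Answer: DEADLOCK-FREE

Trace:
Reach set: {0,1,2}
  0: tau→2  [1 out]
  1: c→1  [1 out]
  2: tau→1  [1 out]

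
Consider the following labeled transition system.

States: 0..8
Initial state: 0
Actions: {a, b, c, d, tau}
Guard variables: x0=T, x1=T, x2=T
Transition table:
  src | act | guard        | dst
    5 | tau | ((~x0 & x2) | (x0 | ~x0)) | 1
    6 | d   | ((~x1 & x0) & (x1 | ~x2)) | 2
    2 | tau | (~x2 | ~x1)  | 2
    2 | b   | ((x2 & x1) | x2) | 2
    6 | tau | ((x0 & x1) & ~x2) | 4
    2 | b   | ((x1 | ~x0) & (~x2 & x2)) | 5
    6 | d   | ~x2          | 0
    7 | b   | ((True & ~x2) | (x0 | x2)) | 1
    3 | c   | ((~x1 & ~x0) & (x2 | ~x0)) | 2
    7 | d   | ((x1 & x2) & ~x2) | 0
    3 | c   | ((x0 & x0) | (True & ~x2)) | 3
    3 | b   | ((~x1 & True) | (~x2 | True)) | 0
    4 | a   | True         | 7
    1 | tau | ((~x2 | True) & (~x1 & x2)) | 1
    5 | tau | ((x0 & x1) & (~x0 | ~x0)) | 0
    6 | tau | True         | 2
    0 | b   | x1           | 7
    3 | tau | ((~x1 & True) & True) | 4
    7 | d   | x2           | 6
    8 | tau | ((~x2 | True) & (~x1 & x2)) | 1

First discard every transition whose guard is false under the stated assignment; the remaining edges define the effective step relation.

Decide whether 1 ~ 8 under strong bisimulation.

Compute ~ classes (split until stable):
  round 0: {{0,1,2,3,4,5,6,7,8}}
  round 1: {{0,2},{1,8},{3},{4},{5,6},{7}}
  round 2: {{0},{1,8},{2},{3},{4},{5},{6},{7}}
stable after 3 split(s): 8 block(s)
[1]={1,8}  [8]={1,8}

Answer: BISIMILAR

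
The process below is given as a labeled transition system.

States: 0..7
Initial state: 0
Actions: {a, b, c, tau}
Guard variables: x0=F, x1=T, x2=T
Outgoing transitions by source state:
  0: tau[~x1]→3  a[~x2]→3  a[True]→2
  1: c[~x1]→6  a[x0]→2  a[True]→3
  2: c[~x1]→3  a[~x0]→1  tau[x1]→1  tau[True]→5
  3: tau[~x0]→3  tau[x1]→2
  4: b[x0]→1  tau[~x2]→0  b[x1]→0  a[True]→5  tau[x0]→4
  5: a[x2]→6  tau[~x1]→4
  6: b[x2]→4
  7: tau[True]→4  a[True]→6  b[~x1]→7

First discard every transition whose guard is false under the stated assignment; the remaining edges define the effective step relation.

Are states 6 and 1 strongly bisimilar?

Answer: NOT BISIMILAR

Working:
Refine partition for ~:
  round 0: {{0,1,2,3,4,5,6,7}}
  round 1: {{0,1,5},{2,7},{3},{4},{6}}
  round 2: {{0},{1},{2},{3},{4},{5},{6},{7}}
stable after 3 split(s): 8 block(s)
[6]={6}  [1]={1}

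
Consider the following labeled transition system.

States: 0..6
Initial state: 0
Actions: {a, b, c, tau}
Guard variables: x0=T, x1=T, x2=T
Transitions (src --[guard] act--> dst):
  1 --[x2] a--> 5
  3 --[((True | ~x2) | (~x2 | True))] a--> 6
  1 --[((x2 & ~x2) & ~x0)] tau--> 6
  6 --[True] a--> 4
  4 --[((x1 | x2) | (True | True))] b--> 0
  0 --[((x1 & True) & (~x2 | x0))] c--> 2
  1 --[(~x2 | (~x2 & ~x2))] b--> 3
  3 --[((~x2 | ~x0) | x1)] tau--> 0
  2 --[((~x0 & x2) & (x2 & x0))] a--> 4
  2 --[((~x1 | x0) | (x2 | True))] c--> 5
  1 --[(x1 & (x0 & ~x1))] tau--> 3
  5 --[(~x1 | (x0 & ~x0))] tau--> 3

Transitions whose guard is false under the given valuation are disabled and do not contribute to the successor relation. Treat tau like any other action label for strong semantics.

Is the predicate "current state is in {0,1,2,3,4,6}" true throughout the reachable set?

Answer: INVARIANT VIOLATED at state 5

Trace:
Inv-set: {0,1,2,3,4,6}
Reachable = {0,2,5}
  0: ok
  2: ok
  5: VIOLATES
reach 5 via c·c — violates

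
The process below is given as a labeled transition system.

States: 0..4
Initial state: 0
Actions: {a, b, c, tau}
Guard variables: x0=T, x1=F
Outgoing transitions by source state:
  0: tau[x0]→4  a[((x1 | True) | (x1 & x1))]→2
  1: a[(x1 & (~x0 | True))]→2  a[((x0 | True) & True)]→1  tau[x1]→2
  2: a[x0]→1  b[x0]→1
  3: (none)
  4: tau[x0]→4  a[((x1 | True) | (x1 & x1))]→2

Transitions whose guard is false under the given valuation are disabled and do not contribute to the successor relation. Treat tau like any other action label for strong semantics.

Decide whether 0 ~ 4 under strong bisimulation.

Refine partition for ~:
  π0 = {{0,1,2,3,4}}
  π1 = {{0,4},{1},{2},{3}}
stable after 2 split(s): 4 block(s)
0∈{0,4}, 4∈{0,4}

Answer: BISIMILAR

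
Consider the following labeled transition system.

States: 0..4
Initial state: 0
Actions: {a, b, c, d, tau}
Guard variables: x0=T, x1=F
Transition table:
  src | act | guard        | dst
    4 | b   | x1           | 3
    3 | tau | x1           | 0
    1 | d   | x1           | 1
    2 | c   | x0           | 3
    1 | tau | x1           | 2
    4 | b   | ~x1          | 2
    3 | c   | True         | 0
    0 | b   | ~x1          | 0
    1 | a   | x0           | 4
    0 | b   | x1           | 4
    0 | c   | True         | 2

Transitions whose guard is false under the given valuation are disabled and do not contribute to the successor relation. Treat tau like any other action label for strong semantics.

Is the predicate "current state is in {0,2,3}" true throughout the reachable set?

Answer: INVARIANT HOLDS

Trace:
Safe = {0,2,3}
Reachable = {0,2,3}
  0: ✓
  2: ✓
  3: ✓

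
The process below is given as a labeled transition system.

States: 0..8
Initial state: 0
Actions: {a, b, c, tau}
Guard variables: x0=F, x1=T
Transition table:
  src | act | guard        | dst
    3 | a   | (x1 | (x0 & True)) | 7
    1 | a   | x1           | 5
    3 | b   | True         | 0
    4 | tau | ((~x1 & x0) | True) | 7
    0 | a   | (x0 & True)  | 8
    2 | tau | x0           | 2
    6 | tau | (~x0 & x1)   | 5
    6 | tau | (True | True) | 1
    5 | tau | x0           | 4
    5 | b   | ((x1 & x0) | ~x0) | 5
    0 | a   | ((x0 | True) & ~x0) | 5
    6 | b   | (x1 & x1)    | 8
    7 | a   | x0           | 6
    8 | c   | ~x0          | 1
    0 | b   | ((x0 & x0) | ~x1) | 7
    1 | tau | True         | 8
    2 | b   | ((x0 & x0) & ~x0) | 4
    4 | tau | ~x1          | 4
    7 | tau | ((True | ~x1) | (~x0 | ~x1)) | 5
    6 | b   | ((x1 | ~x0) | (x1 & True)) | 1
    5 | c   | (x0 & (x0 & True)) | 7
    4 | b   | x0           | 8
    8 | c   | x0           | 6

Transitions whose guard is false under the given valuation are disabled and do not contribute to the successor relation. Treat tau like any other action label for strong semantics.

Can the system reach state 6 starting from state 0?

After dropping false guards: 13 live edges.
Layer 0: {0}
Layer 1: {5}  now seen {0,5}
R = {0,5}

Answer: UNREACHABLE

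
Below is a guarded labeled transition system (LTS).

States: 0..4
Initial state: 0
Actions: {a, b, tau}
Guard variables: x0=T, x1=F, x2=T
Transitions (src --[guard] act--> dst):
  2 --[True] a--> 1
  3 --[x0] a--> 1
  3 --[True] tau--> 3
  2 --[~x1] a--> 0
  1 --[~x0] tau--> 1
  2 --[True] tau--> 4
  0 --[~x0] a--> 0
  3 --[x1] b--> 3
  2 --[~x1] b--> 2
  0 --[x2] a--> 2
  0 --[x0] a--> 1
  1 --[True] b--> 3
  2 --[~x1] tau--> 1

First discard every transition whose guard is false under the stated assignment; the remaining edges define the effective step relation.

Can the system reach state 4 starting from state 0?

Answer: REACHABLE

Analysis:
Guard filter leaves 10 enabled edge(s).
depth 0: {0}
depth 1: {1,2}  cumulative {0,1,2}
depth 2: {3,4}  cumulative {0,1,2,3,4}
R = {0,1,2,3,4}
Path to 4: a·tau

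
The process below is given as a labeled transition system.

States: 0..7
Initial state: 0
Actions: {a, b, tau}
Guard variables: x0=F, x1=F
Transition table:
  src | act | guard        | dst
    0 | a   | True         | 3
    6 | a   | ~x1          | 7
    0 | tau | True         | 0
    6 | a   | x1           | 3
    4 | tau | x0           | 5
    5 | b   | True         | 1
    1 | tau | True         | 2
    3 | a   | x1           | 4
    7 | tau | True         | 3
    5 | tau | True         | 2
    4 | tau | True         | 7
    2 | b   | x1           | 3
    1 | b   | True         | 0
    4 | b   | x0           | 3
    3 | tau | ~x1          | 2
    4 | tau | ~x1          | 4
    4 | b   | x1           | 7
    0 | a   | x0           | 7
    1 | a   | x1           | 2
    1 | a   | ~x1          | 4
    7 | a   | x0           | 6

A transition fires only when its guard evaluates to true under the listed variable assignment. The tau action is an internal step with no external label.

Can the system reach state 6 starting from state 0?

Guard filter leaves 12 enabled edge(s).
L0 = {0}
L1 = {3}  total {0,3}
L2 = {2}  total {0,2,3}
Reach set: {0,2,3}

Answer: UNREACHABLE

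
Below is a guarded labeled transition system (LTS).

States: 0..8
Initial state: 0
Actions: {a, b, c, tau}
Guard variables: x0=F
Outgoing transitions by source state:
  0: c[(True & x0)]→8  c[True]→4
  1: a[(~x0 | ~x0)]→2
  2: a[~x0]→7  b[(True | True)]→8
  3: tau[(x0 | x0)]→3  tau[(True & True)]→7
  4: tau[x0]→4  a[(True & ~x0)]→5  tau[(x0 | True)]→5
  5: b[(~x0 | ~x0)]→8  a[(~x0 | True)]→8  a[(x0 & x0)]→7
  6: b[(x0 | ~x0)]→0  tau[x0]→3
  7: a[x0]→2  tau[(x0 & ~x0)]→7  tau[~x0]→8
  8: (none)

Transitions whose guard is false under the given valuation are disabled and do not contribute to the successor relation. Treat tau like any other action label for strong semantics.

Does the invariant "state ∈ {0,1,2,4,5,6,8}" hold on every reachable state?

Allowed set {0,1,2,4,5,6,8}
Reachable = {0,4,5,8}
  0: safe
  4: safe
  5: safe
  8: safe

Answer: INVARIANT HOLDS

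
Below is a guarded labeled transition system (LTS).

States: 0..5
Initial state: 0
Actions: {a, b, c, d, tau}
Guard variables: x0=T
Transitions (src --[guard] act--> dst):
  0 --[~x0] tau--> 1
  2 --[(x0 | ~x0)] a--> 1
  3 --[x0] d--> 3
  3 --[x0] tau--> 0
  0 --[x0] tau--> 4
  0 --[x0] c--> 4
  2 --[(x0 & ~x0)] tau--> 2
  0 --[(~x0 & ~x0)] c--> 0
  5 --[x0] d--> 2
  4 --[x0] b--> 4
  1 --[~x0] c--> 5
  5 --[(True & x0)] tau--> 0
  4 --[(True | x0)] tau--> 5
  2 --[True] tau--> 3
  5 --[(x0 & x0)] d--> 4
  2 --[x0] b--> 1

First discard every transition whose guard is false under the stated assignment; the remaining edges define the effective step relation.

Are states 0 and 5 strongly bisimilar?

Answer: NOT BISIMILAR

Trace:
Refine partition for ~:
  P[0] = {{0,1,2,3,4,5}}
  P[1] = {{0},{1},{2},{3,5},{4}}
  P[2] = {{0},{1},{2},{3},{4},{5}}
Fixed point at round 3; 6 class(es).
[0]={0}  [5]={5}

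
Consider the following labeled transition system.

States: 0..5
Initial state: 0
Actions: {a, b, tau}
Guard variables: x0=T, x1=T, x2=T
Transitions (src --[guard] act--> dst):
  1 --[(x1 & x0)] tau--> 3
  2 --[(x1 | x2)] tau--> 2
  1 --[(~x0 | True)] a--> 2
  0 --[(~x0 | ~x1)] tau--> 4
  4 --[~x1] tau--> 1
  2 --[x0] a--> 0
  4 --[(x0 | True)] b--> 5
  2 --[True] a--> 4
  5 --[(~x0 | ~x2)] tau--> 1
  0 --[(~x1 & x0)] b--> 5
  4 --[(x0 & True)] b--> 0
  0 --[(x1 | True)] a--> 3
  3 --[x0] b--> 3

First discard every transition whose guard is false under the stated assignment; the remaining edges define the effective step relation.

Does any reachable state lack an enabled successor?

Reach set: {0,3}
  0: a→3  [deg 1]
  3: b→3  [deg 1]

Answer: DEADLOCK-FREE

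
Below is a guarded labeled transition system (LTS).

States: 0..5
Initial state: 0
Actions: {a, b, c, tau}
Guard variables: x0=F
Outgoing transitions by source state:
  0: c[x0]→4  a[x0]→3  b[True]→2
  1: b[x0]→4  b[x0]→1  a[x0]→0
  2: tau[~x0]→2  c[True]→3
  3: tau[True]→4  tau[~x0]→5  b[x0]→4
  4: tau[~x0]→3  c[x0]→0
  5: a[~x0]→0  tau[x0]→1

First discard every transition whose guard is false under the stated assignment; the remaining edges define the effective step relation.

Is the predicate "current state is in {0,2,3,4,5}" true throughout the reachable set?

Safe = {0,2,3,4,5}
Reachable = {0,2,3,4,5}
  0: ✓
  2: ✓
  3: ✓
  4: ✓
  5: ✓

Answer: INVARIANT HOLDS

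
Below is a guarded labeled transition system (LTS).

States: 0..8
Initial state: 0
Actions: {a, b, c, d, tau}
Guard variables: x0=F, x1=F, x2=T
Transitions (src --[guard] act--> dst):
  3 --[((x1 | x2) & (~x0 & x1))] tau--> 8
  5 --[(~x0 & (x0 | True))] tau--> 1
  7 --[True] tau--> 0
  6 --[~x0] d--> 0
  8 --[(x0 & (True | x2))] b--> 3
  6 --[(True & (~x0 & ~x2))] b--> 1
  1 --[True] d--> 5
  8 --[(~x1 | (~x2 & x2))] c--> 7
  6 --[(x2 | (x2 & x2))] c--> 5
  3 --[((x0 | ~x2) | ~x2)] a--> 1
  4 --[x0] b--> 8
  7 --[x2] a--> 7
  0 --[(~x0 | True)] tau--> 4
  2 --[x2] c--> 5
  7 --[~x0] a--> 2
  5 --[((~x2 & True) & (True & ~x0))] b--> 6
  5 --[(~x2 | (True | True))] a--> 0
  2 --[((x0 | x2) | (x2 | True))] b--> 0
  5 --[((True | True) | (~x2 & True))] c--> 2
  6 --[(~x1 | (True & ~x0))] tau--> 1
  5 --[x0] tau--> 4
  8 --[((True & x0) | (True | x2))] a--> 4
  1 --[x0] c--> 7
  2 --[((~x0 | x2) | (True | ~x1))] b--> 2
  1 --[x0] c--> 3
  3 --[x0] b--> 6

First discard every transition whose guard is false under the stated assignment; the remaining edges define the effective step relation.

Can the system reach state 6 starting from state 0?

After dropping false guards: 16 live edges.
L0 = {0}
L1 = {4}  total {0,4}
Reach set: {0,4}

Answer: UNREACHABLE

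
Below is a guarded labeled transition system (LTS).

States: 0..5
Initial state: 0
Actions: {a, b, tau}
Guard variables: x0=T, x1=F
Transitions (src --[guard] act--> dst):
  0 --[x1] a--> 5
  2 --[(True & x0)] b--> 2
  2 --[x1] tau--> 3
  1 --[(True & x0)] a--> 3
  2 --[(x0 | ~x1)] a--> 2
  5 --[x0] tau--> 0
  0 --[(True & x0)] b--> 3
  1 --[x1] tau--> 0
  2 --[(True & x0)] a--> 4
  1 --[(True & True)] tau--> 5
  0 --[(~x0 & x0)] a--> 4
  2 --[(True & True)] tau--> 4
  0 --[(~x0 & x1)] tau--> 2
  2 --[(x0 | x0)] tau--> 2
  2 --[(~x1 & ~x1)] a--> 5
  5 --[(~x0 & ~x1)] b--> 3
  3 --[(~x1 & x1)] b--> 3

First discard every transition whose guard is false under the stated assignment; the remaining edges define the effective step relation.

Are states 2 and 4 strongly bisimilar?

Compute ~ classes (split until stable):
  π0 = {{0,1,2,3,4,5}}
  π1 = {{0},{1},{2},{3,4},{5}}
stable after 2 split(s): 5 block(s)
[2]={2}  [4]={3,4}

Answer: NOT BISIMILAR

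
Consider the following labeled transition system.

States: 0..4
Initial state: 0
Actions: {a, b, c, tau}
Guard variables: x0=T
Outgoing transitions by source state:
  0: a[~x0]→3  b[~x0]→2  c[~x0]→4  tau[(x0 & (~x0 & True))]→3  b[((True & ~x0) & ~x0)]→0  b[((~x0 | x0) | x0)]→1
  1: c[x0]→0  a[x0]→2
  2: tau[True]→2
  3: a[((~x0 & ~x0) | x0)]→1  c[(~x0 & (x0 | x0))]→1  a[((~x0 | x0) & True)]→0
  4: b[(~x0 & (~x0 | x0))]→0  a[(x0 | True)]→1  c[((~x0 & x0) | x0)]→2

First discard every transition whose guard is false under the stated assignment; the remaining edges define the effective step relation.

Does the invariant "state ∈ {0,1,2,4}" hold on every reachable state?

Safe = {0,1,2,4}
R = {0,1,2}
  0: ok
  1: ok
  2: ok

Answer: INVARIANT HOLDS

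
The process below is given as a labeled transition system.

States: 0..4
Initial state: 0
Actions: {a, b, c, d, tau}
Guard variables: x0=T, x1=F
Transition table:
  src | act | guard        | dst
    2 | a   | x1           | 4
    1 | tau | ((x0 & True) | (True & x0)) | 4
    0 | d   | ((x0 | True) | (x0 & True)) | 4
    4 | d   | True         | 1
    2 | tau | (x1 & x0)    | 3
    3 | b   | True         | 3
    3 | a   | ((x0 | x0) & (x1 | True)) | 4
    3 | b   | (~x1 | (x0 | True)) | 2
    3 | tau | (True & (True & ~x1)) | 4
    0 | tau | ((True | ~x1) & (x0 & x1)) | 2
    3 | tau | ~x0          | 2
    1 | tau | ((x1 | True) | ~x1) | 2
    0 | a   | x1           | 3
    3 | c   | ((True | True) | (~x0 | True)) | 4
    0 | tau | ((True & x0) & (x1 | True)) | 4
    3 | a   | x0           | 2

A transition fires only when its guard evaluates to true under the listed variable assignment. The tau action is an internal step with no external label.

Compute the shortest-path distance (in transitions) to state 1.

BFS to 1:
  depth 0: {0}
  depth 1: {4}
  depth 2: {1}
depth(1)=2, e.g. d·d

Answer: 2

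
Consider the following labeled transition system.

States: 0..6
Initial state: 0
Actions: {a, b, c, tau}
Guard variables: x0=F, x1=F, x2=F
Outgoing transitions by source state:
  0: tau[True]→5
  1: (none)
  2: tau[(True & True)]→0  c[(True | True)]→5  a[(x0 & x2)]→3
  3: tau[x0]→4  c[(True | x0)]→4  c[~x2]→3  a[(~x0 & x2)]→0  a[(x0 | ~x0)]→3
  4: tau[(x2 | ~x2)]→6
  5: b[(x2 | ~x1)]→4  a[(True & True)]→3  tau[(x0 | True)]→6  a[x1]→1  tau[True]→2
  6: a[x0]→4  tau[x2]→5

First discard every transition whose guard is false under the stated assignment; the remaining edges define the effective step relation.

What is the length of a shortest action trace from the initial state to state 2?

Answer: 2

Trace:
Layered search for 2:
  depth 0: {0}
  depth 1: {5}
  depth 2: {2,3,4,6}
first hit 2 at d=2 via tau·tau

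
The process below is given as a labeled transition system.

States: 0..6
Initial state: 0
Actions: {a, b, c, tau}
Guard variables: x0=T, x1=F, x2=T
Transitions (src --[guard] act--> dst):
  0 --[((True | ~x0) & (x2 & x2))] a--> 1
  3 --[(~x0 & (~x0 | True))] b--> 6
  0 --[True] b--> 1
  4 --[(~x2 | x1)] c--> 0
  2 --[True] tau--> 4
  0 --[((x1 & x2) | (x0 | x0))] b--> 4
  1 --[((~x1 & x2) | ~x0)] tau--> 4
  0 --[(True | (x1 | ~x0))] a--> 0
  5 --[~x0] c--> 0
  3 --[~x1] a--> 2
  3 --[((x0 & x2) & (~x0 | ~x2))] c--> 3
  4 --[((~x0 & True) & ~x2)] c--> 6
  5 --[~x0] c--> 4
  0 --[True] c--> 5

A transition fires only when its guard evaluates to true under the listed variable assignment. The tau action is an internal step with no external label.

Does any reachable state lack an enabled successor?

Answer: DEADLOCK at state 4

Trace:
Reachable = {0,1,4,5}
  0: a→0  a→1  b→1  b→4  c→5  [5 out]
  1: tau→4  [1 out]
  4: ∅  [deadlock]
  5: ∅  [deadlock]
trace reaching 4: b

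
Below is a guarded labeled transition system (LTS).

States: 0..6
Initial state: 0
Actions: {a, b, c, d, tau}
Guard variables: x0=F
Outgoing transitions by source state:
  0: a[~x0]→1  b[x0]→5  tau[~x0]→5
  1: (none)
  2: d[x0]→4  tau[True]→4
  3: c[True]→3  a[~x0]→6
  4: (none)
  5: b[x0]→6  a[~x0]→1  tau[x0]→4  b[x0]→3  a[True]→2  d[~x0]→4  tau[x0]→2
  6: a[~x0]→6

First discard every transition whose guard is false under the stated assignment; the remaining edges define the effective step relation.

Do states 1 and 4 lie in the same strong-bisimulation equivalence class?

Answer: BISIMILAR

Working:
Bisimulation quotient by refinement:
  π0 = {{0,1,2,3,4,5,6}}
  π1 = {{0},{1,4},{2},{3},{5},{6}}
stable after 2 split(s): 6 block(s)
[1]={1,4}  [4]={1,4}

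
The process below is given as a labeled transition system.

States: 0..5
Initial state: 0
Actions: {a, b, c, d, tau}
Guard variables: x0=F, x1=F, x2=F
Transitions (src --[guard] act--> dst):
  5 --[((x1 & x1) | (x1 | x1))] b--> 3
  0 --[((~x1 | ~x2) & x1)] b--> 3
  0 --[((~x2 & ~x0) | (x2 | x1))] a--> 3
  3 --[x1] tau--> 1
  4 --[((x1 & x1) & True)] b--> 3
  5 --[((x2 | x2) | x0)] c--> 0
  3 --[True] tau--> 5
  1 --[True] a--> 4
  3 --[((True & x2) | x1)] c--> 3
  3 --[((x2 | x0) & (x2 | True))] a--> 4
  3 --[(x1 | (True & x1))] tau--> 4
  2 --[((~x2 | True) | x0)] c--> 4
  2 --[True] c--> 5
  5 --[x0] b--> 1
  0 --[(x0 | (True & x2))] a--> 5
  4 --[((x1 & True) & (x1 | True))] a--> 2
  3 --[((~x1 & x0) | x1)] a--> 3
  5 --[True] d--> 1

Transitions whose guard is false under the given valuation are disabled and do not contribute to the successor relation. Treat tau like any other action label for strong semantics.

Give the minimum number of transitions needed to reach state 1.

Answer: 3

Working:
Layered search for 1:
  L0 = {0}
  L1 = {3}
  L2 = {5}
  L3 = {1}
1 enters at depth 3; path a·tau·d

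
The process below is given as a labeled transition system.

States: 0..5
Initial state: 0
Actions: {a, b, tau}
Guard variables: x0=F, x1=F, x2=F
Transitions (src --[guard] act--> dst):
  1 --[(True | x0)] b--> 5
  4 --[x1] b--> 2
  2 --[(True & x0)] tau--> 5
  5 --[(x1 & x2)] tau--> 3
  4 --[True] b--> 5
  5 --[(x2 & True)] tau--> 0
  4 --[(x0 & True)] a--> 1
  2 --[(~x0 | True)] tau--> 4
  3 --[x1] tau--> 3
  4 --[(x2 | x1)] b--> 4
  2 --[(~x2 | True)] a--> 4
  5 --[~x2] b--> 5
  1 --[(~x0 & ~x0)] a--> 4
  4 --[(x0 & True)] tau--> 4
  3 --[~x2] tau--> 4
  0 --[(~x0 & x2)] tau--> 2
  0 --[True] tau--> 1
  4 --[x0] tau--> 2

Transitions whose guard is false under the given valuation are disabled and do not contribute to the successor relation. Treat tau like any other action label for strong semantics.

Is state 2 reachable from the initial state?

After dropping false guards: 8 live edges.
Layer 0: {0}
Layer 1: {1}  total {0,1}
Layer 2: {4,5}  total {0,1,4,5}
R = {0,1,4,5}

Answer: UNREACHABLE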